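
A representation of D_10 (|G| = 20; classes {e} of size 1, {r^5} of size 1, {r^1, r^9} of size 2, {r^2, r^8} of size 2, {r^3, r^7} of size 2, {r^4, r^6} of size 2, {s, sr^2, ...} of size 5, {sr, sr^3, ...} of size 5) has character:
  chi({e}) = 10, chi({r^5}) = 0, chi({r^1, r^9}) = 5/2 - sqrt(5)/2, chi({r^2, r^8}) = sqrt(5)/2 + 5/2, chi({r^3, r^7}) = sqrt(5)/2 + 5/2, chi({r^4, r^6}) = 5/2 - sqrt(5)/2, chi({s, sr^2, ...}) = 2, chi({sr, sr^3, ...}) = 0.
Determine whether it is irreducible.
Not irreducible (reducible): <chi, chi> = 9 > 1.

Proof sketch: <chi, chi> = (1/|G|) sum_C |C| * |chi(C)|^2 = (1/20)[1*|10|^2 + 1*|0|^2 + 2*|5/2 - sqrt(5)/2|^2 + 2*|sqrt(5)/2 + 5/2|^2 + 2*|sqrt(5)/2 + 5/2|^2 + 2*|5/2 - sqrt(5)/2|^2 + 5*|2|^2 + 5*|0|^2]
  = (1/20)[(100) + (0) + (15 - 5*sqrt(5)) + (5*sqrt(5) + 15) + (5*sqrt(5) + 15) + (15 - 5*sqrt(5)) + (20) + (0)] = 180/20 = 9.
A character is irreducible iff <chi, chi> = 1, so this representation is reducible.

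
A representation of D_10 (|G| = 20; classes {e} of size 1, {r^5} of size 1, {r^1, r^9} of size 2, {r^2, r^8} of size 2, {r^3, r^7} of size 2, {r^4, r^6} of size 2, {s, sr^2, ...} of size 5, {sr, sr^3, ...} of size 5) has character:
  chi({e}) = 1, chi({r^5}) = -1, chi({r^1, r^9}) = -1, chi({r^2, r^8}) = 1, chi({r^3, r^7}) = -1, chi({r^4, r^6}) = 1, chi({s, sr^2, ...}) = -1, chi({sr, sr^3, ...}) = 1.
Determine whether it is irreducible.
Irreducible: <chi, chi> = 1.

<chi, chi> = (1/|G|) sum_C |C| * |chi(C)|^2 = (1/20)[1*|1|^2 + 1*|-1|^2 + 2*|-1|^2 + 2*|1|^2 + 2*|-1|^2 + 2*|1|^2 + 5*|-1|^2 + 5*|1|^2]
  = (1/20)[(1) + (1) + (2) + (2) + (2) + (2) + (5) + (5)] = 20/20 = 1.
A character is irreducible iff <chi, chi> = 1, so this representation is irreducible.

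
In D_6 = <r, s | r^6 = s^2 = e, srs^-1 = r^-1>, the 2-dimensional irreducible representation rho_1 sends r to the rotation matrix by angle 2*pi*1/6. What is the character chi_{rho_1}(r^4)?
chi_{rho_1}(r^4) = 2*cos(2*pi*1*4/6) = -1

Argument: rho_1(r^4) is rotation by angle 2*pi*1*4/6, whose trace is 2*cos(2*pi*1*4/6) = -1.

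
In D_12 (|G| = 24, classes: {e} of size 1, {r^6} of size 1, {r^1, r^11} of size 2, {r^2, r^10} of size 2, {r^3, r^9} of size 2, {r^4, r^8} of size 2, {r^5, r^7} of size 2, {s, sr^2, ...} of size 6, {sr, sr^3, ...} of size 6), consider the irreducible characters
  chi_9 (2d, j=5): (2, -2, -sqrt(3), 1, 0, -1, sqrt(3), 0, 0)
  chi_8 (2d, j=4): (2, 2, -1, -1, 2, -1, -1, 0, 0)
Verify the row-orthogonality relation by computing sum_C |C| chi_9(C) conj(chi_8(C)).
Sum = 0; so <chi_9, chi_8> = 0 (distinct irreducibles are orthogonal).

Why: Compute term by term over conjugacy classes (|C| * chi_9(C) * conj(chi_8(C))):
  1*(2)*conj(2) + 1*(-2)*conj(2) + 2*(-sqrt(3))*conj(-1) + 2*(1)*conj(-1) + 2*(0)*conj(2) + 2*(-1)*conj(-1) + 2*(sqrt(3))*conj(-1) + 6*(0)*conj(0) + 6*(0)*conj(0)
  = (4) + (-4) + (2*sqrt(3)) + (-2) + (0) + (2) + (-2*sqrt(3)) + (0) + (0)
  = 0.
Dividing by |G| = 24 gives 0/24 = 0, matching the row-orthogonality relation <chi_9, chi_8> = [chi_9 = chi_8].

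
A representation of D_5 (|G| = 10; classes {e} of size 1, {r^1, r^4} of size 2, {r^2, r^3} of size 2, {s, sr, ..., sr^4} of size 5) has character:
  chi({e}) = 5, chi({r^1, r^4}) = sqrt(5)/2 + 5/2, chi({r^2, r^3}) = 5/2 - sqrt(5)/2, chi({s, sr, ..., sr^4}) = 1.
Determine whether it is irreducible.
Not irreducible (reducible): <chi, chi> = 6 > 1.

Derivation: <chi, chi> = (1/|G|) sum_C |C| * |chi(C)|^2 = (1/10)[1*|5|^2 + 2*|sqrt(5)/2 + 5/2|^2 + 2*|5/2 - sqrt(5)/2|^2 + 5*|1|^2]
  = (1/10)[(25) + (5*sqrt(5) + 15) + (15 - 5*sqrt(5)) + (5)] = 60/10 = 6.
A character is irreducible iff <chi, chi> = 1, so this representation is reducible.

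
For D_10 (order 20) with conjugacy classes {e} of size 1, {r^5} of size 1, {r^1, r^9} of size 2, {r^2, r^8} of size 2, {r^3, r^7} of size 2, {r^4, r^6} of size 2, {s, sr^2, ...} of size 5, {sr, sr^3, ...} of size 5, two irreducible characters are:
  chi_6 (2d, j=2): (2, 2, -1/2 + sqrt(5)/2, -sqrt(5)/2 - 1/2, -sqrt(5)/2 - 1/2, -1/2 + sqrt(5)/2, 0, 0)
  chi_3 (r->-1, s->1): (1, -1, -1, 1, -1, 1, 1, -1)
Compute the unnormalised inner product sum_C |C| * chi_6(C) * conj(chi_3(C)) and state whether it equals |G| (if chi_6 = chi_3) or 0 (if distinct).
Sum = 0; so <chi_6, chi_3> = 0 (distinct irreducibles are orthogonal).

Argument: Compute term by term over conjugacy classes (|C| * chi_6(C) * conj(chi_3(C))):
  1*(2)*conj(1) + 1*(2)*conj(-1) + 2*(-1/2 + sqrt(5)/2)*conj(-1) + 2*(-sqrt(5)/2 - 1/2)*conj(1) + 2*(-sqrt(5)/2 - 1/2)*conj(-1) + 2*(-1/2 + sqrt(5)/2)*conj(1) + 5*(0)*conj(1) + 5*(0)*conj(-1)
  = (2) + (-2) + (1 - sqrt(5)) + (-sqrt(5) - 1) + (1 + sqrt(5)) + (-1 + sqrt(5)) + (0) + (0)
  = 0.
Dividing by |G| = 20 gives 0/20 = 0, matching the row-orthogonality relation <chi_6, chi_3> = [chi_6 = chi_3].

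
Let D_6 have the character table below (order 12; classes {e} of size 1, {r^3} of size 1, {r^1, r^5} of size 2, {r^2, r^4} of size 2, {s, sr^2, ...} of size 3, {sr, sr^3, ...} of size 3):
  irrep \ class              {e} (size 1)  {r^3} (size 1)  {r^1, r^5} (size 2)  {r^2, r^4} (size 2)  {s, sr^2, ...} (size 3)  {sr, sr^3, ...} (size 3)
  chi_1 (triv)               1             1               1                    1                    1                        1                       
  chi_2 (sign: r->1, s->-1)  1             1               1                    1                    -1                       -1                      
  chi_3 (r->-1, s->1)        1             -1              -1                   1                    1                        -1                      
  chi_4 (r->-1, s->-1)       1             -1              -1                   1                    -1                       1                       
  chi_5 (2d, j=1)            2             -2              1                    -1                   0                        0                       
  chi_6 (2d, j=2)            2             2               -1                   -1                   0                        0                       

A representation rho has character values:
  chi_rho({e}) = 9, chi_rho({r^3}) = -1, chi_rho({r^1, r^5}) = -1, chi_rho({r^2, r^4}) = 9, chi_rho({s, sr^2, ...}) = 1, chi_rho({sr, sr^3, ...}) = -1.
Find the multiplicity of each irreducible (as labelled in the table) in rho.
Multiplicities: chi_1: 2, chi_2: 2, chi_3: 3, chi_4: 2, chi_5: 0, chi_6: 0.

Proof sketch: Use <chi_rho, chi> = (1/|G|) sum_C |C| * chi_rho(C) * conj(chi(C)) with |G| = 12 for each irreducible chi in the table:
  <chi_rho, chi_1> = (1/12)[1*(9)*conj(1) + 1*(-1)*conj(1) + 2*(-1)*conj(1) + 2*(9)*conj(1) + 3*(1)*conj(1) + 3*(-1)*conj(1)]
      = (1/12)[(9) + (-1) + (-2) + (18) + (3) + (-3)] = 24/12 = 2
  <chi_rho, chi_2> = (1/12)[1*(9)*conj(1) + 1*(-1)*conj(1) + 2*(-1)*conj(1) + 2*(9)*conj(1) + 3*(1)*conj(-1) + 3*(-1)*conj(-1)]
      = (1/12)[(9) + (-1) + (-2) + (18) + (-3) + (3)] = 24/12 = 2
  <chi_rho, chi_3> = (1/12)[1*(9)*conj(1) + 1*(-1)*conj(-1) + 2*(-1)*conj(-1) + 2*(9)*conj(1) + 3*(1)*conj(1) + 3*(-1)*conj(-1)]
      = (1/12)[(9) + (1) + (2) + (18) + (3) + (3)] = 36/12 = 3
  <chi_rho, chi_4> = (1/12)[1*(9)*conj(1) + 1*(-1)*conj(-1) + 2*(-1)*conj(-1) + 2*(9)*conj(1) + 3*(1)*conj(-1) + 3*(-1)*conj(1)]
      = (1/12)[(9) + (1) + (2) + (18) + (-3) + (-3)] = 24/12 = 2
  <chi_rho, chi_5> = (1/12)[1*(9)*conj(2) + 1*(-1)*conj(-2) + 2*(-1)*conj(1) + 2*(9)*conj(-1) + 3*(1)*conj(0) + 3*(-1)*conj(0)]
      = (1/12)[(18) + (2) + (-2) + (-18) + (0) + (0)] = 0/12 = 0
  <chi_rho, chi_6> = (1/12)[1*(9)*conj(2) + 1*(-1)*conj(2) + 2*(-1)*conj(-1) + 2*(9)*conj(-1) + 3*(1)*conj(0) + 3*(-1)*conj(0)]
      = (1/12)[(18) + (-2) + (2) + (-18) + (0) + (0)] = 0/12 = 0
Dimension check: dim(rho) = sum (mult * dim) = 2*1 + 2*1 + 3*1 + 2*1 + 0*2 + 0*2 = 9 = chi_rho(e) = 9.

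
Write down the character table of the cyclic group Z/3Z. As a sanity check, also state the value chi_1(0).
Character table of Z/3Z (irreps indexed chi_0,...,chi_2 with chi_k(m) = zeta_3^(k*m), zeta_3 = exp(2*pi*i/3)):
  irrep \ class  {0} (size 1)  {1} (size 1)    {2} (size 1)  
  chi_0          1             1               1             
  chi_1          1             exp(2*I*pi/3)   exp(-2*I*pi/3)
  chi_2          1             exp(-2*I*pi/3)  exp(2*I*pi/3) 

Spot check: chi_1(0) = zeta_3^(1*0) = zeta_3^0 = 1.

Derivation: Z/3Z is abelian, so all 3 irreducible complex representations are 1-dimensional. They are given by chi_k(m) = zeta_3^(k*m) for k = 0,...,2. Row orthogonality: sum_m chi_k(m) conj(chi_l(m)) = 3 * [k = l].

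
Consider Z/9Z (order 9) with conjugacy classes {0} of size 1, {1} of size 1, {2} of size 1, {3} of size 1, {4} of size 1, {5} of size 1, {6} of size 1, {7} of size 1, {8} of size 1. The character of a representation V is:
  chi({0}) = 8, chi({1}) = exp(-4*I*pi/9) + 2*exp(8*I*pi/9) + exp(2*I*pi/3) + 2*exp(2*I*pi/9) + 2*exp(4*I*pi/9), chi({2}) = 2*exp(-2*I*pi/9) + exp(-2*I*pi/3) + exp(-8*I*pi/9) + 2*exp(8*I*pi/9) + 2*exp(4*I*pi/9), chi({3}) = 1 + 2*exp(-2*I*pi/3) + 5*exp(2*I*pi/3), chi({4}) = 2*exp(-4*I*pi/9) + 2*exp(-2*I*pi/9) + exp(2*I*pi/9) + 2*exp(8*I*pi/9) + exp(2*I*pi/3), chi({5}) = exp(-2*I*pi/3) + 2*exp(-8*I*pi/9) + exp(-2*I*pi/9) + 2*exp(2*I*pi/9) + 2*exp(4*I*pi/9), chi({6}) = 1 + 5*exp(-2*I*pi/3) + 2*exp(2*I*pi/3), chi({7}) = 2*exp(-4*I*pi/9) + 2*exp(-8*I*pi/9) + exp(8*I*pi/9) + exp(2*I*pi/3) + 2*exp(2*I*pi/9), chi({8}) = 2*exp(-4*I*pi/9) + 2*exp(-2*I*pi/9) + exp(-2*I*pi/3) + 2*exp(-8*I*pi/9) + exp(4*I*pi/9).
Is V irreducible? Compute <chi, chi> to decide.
Not irreducible (reducible): <chi, chi> = 14 > 1.

Details: <chi, chi> = (1/|G|) sum_C |C| * |chi(C)|^2 = (1/9)[1*|8|^2 + 1*|exp(-4*I*pi/9) + 2*exp(8*I*pi/9) + exp(2*I*pi/3) + 2*exp(2*I*pi/9) + 2*exp(4*I*pi/9)|^2 + 1*|2*exp(-2*I*pi/9) + exp(-2*I*pi/3) + exp(-8*I*pi/9) + 2*exp(8*I*pi/9) + 2*exp(4*I*pi/9)|^2 + 1*|1 + 2*exp(-2*I*pi/3) + 5*exp(2*I*pi/3)|^2 + 1*|2*exp(-4*I*pi/9) + 2*exp(-2*I*pi/9) + exp(2*I*pi/9) + 2*exp(8*I*pi/9) + exp(2*I*pi/3)|^2 + 1*|exp(-2*I*pi/3) + 2*exp(-8*I*pi/9) + exp(-2*I*pi/9) + 2*exp(2*I*pi/9) + 2*exp(4*I*pi/9)|^2 + 1*|1 + 5*exp(-2*I*pi/3) + 2*exp(2*I*pi/3)|^2 + 1*|2*exp(-4*I*pi/9) + 2*exp(-8*I*pi/9) + exp(8*I*pi/9) + exp(2*I*pi/3) + 2*exp(2*I*pi/9)|^2 + 1*|2*exp(-4*I*pi/9) + 2*exp(-2*I*pi/9) + exp(-2*I*pi/3) + 2*exp(-8*I*pi/9) + exp(4*I*pi/9)|^2]
  = (1/9)[(64) + (14 + 8*exp(-2*I*pi/3) + 6*exp(-4*I*pi/9) + 8*exp(-2*I*pi/9) + 3*exp(-8*I*pi/9) + 3*exp(8*I*pi/9) + 8*exp(2*I*pi/9) + 6*exp(4*I*pi/9) + 8*exp(2*I*pi/3)) + (14 + 8*exp(-4*I*pi/9) + 8*exp(-2*I*pi/3) + 6*exp(-8*I*pi/9) + 3*exp(-2*I*pi/9) + 3*exp(2*I*pi/9) + 6*exp(8*I*pi/9) + 8*exp(2*I*pi/3) + 8*exp(4*I*pi/9)) + (13) + (14 + 8*exp(-2*I*pi/3) + 6*exp(-2*I*pi/9) + 3*exp(-4*I*pi/9) + 8*exp(-8*I*pi/9) + 8*exp(8*I*pi/9) + 3*exp(4*I*pi/9) + 6*exp(2*I*pi/9) + 8*exp(2*I*pi/3)) + (14 + 8*exp(-2*I*pi/3) + 6*exp(-2*I*pi/9) + 3*exp(-4*I*pi/9) + 8*exp(-8*I*pi/9) + 8*exp(8*I*pi/9) + 3*exp(4*I*pi/9) + 6*exp(2*I*pi/9) + 8*exp(2*I*pi/3)) + (13) + (14 + 8*exp(-4*I*pi/9) + 8*exp(-2*I*pi/3) + 6*exp(-8*I*pi/9) + 3*exp(-2*I*pi/9) + 3*exp(2*I*pi/9) + 6*exp(8*I*pi/9) + 8*exp(2*I*pi/3) + 8*exp(4*I*pi/9)) + (14 + 8*exp(-2*I*pi/3) + 6*exp(-4*I*pi/9) + 8*exp(-2*I*pi/9) + 3*exp(-8*I*pi/9) + 3*exp(8*I*pi/9) + 8*exp(2*I*pi/9) + 6*exp(4*I*pi/9) + 8*exp(2*I*pi/3))] = 126/9 = 14.
(Exp terms are combined using exp(i*s)*conj(exp(i*t)) = exp(i*(s-t)), and sums of them are collapsed using the identity that for every m > 1 the m distinct m-th roots of unity sum to 0, e.g. 1 + exp(2*I*pi/3) + exp(-2*I*pi/3) = 0.)
A character is irreducible iff <chi, chi> = 1, so this representation is reducible.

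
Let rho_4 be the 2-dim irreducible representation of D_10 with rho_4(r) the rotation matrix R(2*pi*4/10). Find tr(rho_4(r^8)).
chi_{rho_4}(r^8) = 2*cos(2*pi*4*8/10) = -1/2 + sqrt(5)/2

Explanation: rho_4(r^8) is rotation by angle 2*pi*4*8/10, whose trace is 2*cos(2*pi*4*8/10) = -1/2 + sqrt(5)/2.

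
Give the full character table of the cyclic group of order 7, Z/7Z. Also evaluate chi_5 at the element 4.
Character table of Z/7Z (irreps indexed chi_0,...,chi_6 with chi_k(m) = zeta_7^(k*m), zeta_7 = exp(2*pi*i/7)):
  irrep \ class  {0} (size 1)  {1} (size 1)    {2} (size 1)    {3} (size 1)    {4} (size 1)    {5} (size 1)    {6} (size 1)  
  chi_0          1             1               1               1               1               1               1             
  chi_1          1             exp(2*I*pi/7)   exp(4*I*pi/7)   exp(6*I*pi/7)   exp(-6*I*pi/7)  exp(-4*I*pi/7)  exp(-2*I*pi/7)
  chi_2          1             exp(4*I*pi/7)   exp(-6*I*pi/7)  exp(-2*I*pi/7)  exp(2*I*pi/7)   exp(6*I*pi/7)   exp(-4*I*pi/7)
  chi_3          1             exp(6*I*pi/7)   exp(-2*I*pi/7)  exp(4*I*pi/7)   exp(-4*I*pi/7)  exp(2*I*pi/7)   exp(-6*I*pi/7)
  chi_4          1             exp(-6*I*pi/7)  exp(2*I*pi/7)   exp(-4*I*pi/7)  exp(4*I*pi/7)   exp(-2*I*pi/7)  exp(6*I*pi/7) 
  chi_5          1             exp(-4*I*pi/7)  exp(6*I*pi/7)   exp(2*I*pi/7)   exp(-2*I*pi/7)  exp(-6*I*pi/7)  exp(4*I*pi/7) 
  chi_6          1             exp(-2*I*pi/7)  exp(-4*I*pi/7)  exp(-6*I*pi/7)  exp(6*I*pi/7)   exp(4*I*pi/7)   exp(2*I*pi/7) 

Spot check: chi_5(4) = zeta_7^(5*4) = zeta_7^20 = exp(-2*I*pi/7).

Justification: Z/7Z is abelian, so all 7 irreducible complex representations are 1-dimensional. They are given by chi_k(m) = zeta_7^(k*m) for k = 0,...,6. Row orthogonality: sum_m chi_k(m) conj(chi_l(m)) = 7 * [k = l].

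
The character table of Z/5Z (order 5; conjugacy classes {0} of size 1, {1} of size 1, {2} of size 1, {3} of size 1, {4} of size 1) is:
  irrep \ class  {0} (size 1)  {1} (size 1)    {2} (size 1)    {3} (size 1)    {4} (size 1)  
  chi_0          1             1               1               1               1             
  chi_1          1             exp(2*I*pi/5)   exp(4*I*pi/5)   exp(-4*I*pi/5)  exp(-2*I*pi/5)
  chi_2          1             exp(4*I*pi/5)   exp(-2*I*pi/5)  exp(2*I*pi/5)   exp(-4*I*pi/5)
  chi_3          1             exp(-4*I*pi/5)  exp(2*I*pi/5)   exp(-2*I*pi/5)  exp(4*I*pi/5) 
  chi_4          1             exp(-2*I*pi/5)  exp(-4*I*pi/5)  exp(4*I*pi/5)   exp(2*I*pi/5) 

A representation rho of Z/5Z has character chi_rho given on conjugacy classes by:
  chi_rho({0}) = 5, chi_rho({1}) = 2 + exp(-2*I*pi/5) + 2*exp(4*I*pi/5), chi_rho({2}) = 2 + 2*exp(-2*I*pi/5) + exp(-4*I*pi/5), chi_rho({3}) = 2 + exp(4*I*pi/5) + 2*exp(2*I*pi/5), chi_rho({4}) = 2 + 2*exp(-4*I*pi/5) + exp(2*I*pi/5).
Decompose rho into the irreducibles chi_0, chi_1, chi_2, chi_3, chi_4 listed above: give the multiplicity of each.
Multiplicities: chi_0: 2, chi_1: 0, chi_2: 2, chi_3: 0, chi_4: 1.

Argument: Use <chi_rho, chi> = (1/|G|) sum_C |C| * chi_rho(C) * conj(chi(C)) with |G| = 5 for each irreducible chi in the table:
  <chi_rho, chi_0> = (1/5)[1*(5)*conj(1) + 1*(2 + exp(-2*I*pi/5) + 2*exp(4*I*pi/5))*conj(1) + 1*(2 + 2*exp(-2*I*pi/5) + exp(-4*I*pi/5))*conj(1) + 1*(2 + exp(4*I*pi/5) + 2*exp(2*I*pi/5))*conj(1) + 1*(2 + 2*exp(-4*I*pi/5) + exp(2*I*pi/5))*conj(1)]
      = (1/5)[(5) + (2 + exp(-2*I*pi/5) + 2*exp(4*I*pi/5)) + (2 + 2*exp(-2*I*pi/5) + exp(-4*I*pi/5)) + (2 + exp(4*I*pi/5) + 2*exp(2*I*pi/5)) + (2 + 2*exp(-4*I*pi/5) + exp(2*I*pi/5))] = 10/5 = 2
  <chi_rho, chi_1> = (1/5)[1*(5)*conj(1) + 1*(2 + exp(-2*I*pi/5) + 2*exp(4*I*pi/5))*conj(exp(2*I*pi/5)) + 1*(2 + 2*exp(-2*I*pi/5) + exp(-4*I*pi/5))*conj(exp(4*I*pi/5)) + 1*(2 + exp(4*I*pi/5) + 2*exp(2*I*pi/5))*conj(exp(-4*I*pi/5)) + 1*(2 + 2*exp(-4*I*pi/5) + exp(2*I*pi/5))*conj(exp(-2*I*pi/5))]
      = (1/5)[(5) + (2*exp(-2*I*pi/5) + exp(-4*I*pi/5) + 2*exp(2*I*pi/5)) + (2*exp(-4*I*pi/5) + exp(2*I*pi/5) + 2*exp(4*I*pi/5)) + (2*exp(-4*I*pi/5) + exp(-2*I*pi/5) + 2*exp(4*I*pi/5)) + (2*exp(-2*I*pi/5) + exp(4*I*pi/5) + 2*exp(2*I*pi/5))] = 0/5 = 0
  <chi_rho, chi_2> = (1/5)[1*(5)*conj(1) + 1*(2 + exp(-2*I*pi/5) + 2*exp(4*I*pi/5))*conj(exp(4*I*pi/5)) + 1*(2 + 2*exp(-2*I*pi/5) + exp(-4*I*pi/5))*conj(exp(-2*I*pi/5)) + 1*(2 + exp(4*I*pi/5) + 2*exp(2*I*pi/5))*conj(exp(2*I*pi/5)) + 1*(2 + 2*exp(-4*I*pi/5) + exp(2*I*pi/5))*conj(exp(-4*I*pi/5))]
      = (1/5)[(5) + (2 + 2*exp(-4*I*pi/5) + exp(4*I*pi/5)) + (2 + exp(-2*I*pi/5) + 2*exp(2*I*pi/5)) + (2 + 2*exp(-2*I*pi/5) + exp(2*I*pi/5)) + (2 + exp(-4*I*pi/5) + 2*exp(4*I*pi/5))] = 10/5 = 2
  <chi_rho, chi_3> = (1/5)[1*(5)*conj(1) + 1*(2 + exp(-2*I*pi/5) + 2*exp(4*I*pi/5))*conj(exp(-4*I*pi/5)) + 1*(2 + 2*exp(-2*I*pi/5) + exp(-4*I*pi/5))*conj(exp(2*I*pi/5)) + 1*(2 + exp(4*I*pi/5) + 2*exp(2*I*pi/5))*conj(exp(-2*I*pi/5)) + 1*(2 + 2*exp(-4*I*pi/5) + exp(2*I*pi/5))*conj(exp(4*I*pi/5))]
      = (1/5)[(5) + (2*exp(-2*I*pi/5) + exp(2*I*pi/5) + 2*exp(4*I*pi/5)) + (2*exp(-2*I*pi/5) + 2*exp(-4*I*pi/5) + exp(4*I*pi/5)) + (exp(-4*I*pi/5) + 2*exp(4*I*pi/5) + 2*exp(2*I*pi/5)) + (2*exp(-4*I*pi/5) + exp(-2*I*pi/5) + 2*exp(2*I*pi/5))] = 0/5 = 0
  <chi_rho, chi_4> = (1/5)[1*(5)*conj(1) + 1*(2 + exp(-2*I*pi/5) + 2*exp(4*I*pi/5))*conj(exp(-2*I*pi/5)) + 1*(2 + 2*exp(-2*I*pi/5) + exp(-4*I*pi/5))*conj(exp(-4*I*pi/5)) + 1*(2 + exp(4*I*pi/5) + 2*exp(2*I*pi/5))*conj(exp(4*I*pi/5)) + 1*(2 + 2*exp(-4*I*pi/5) + exp(2*I*pi/5))*conj(exp(2*I*pi/5))]
      = (1/5)[(5) + (1 + 2*exp(-4*I*pi/5) + 2*exp(2*I*pi/5)) + (1 + 2*exp(4*I*pi/5) + 2*exp(2*I*pi/5)) + (1 + 2*exp(-2*I*pi/5) + 2*exp(-4*I*pi/5)) + (1 + 2*exp(-2*I*pi/5) + 2*exp(4*I*pi/5))] = 5/5 = 1
(Exp terms are combined using exp(i*s)*conj(exp(i*t)) = exp(i*(s-t)), and sums of them are collapsed using the identity that for every m > 1 the m distinct m-th roots of unity sum to 0, e.g. 1 + exp(2*I*pi/3) + exp(-2*I*pi/3) = 0.)
Dimension check: dim(rho) = sum (mult * dim) = 2*1 + 0*1 + 2*1 + 0*1 + 1*1 = 5 = chi_rho(e) = 5.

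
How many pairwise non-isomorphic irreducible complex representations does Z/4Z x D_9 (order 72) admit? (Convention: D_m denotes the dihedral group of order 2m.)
24

Working: The number of irreducible complex representations of a finite group equals its number of conjugacy classes. For a direct product, #classes(G x H) = #classes(G) * #classes(H). Z/4Z has 4 classes (abelian), D_9 has 6 classes, so 4 * 6 = 24, so Z/4Z x D_9 (order 72) has exactly 24 irreducible complex representations.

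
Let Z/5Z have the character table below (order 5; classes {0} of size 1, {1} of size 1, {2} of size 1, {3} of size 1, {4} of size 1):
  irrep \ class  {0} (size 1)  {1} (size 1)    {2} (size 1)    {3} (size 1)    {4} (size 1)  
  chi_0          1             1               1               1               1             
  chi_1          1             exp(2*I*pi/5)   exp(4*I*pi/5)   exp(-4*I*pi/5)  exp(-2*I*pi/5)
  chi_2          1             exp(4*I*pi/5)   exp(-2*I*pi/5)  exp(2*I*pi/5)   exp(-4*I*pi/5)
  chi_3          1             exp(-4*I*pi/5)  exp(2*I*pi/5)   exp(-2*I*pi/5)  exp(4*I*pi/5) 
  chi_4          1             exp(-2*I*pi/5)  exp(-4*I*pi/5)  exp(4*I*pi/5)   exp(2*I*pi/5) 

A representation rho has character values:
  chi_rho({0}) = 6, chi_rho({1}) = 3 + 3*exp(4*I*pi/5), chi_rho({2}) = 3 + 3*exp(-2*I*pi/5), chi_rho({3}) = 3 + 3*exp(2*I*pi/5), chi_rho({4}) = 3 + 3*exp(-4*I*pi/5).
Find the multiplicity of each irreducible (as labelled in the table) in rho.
Multiplicities: chi_0: 3, chi_1: 0, chi_2: 3, chi_3: 0, chi_4: 0.

Justification: Use <chi_rho, chi> = (1/|G|) sum_C |C| * chi_rho(C) * conj(chi(C)) with |G| = 5 for each irreducible chi in the table:
  <chi_rho, chi_0> = (1/5)[1*(6)*conj(1) + 1*(3 + 3*exp(4*I*pi/5))*conj(1) + 1*(3 + 3*exp(-2*I*pi/5))*conj(1) + 1*(3 + 3*exp(2*I*pi/5))*conj(1) + 1*(3 + 3*exp(-4*I*pi/5))*conj(1)]
      = (1/5)[(6) + (3 + 3*exp(4*I*pi/5)) + (3 + 3*exp(-2*I*pi/5)) + (3 + 3*exp(2*I*pi/5)) + (3 + 3*exp(-4*I*pi/5))] = 15/5 = 3
  <chi_rho, chi_1> = (1/5)[1*(6)*conj(1) + 1*(3 + 3*exp(4*I*pi/5))*conj(exp(2*I*pi/5)) + 1*(3 + 3*exp(-2*I*pi/5))*conj(exp(4*I*pi/5)) + 1*(3 + 3*exp(2*I*pi/5))*conj(exp(-4*I*pi/5)) + 1*(3 + 3*exp(-4*I*pi/5))*conj(exp(-2*I*pi/5))]
      = (1/5)[(6) + (3*exp(-2*I*pi/5) + 3*exp(2*I*pi/5)) + (3*exp(-4*I*pi/5) + 3*exp(4*I*pi/5)) + (3*exp(-4*I*pi/5) + 3*exp(4*I*pi/5)) + (3*exp(-2*I*pi/5) + 3*exp(2*I*pi/5))] = 0/5 = 0
  <chi_rho, chi_2> = (1/5)[1*(6)*conj(1) + 1*(3 + 3*exp(4*I*pi/5))*conj(exp(4*I*pi/5)) + 1*(3 + 3*exp(-2*I*pi/5))*conj(exp(-2*I*pi/5)) + 1*(3 + 3*exp(2*I*pi/5))*conj(exp(2*I*pi/5)) + 1*(3 + 3*exp(-4*I*pi/5))*conj(exp(-4*I*pi/5))]
      = (1/5)[(6) + (3 + 3*exp(-4*I*pi/5)) + (3 + 3*exp(2*I*pi/5)) + (3 + 3*exp(-2*I*pi/5)) + (3 + 3*exp(4*I*pi/5))] = 15/5 = 3
  <chi_rho, chi_3> = (1/5)[1*(6)*conj(1) + 1*(3 + 3*exp(4*I*pi/5))*conj(exp(-4*I*pi/5)) + 1*(3 + 3*exp(-2*I*pi/5))*conj(exp(2*I*pi/5)) + 1*(3 + 3*exp(2*I*pi/5))*conj(exp(-2*I*pi/5)) + 1*(3 + 3*exp(-4*I*pi/5))*conj(exp(4*I*pi/5))]
      = (1/5)[(6) + (3*exp(-2*I*pi/5) + 3*exp(4*I*pi/5)) + (3*exp(-2*I*pi/5) + 3*exp(-4*I*pi/5)) + (3*exp(4*I*pi/5) + 3*exp(2*I*pi/5)) + (3*exp(-4*I*pi/5) + 3*exp(2*I*pi/5))] = 0/5 = 0
  <chi_rho, chi_4> = (1/5)[1*(6)*conj(1) + 1*(3 + 3*exp(4*I*pi/5))*conj(exp(-2*I*pi/5)) + 1*(3 + 3*exp(-2*I*pi/5))*conj(exp(-4*I*pi/5)) + 1*(3 + 3*exp(2*I*pi/5))*conj(exp(4*I*pi/5)) + 1*(3 + 3*exp(-4*I*pi/5))*conj(exp(2*I*pi/5))]
      = (1/5)[(6) + (3*exp(-4*I*pi/5) + 3*exp(2*I*pi/5)) + (3*exp(4*I*pi/5) + 3*exp(2*I*pi/5)) + (3*exp(-2*I*pi/5) + 3*exp(-4*I*pi/5)) + (3*exp(-2*I*pi/5) + 3*exp(4*I*pi/5))] = 0/5 = 0
(Exp terms are combined using exp(i*s)*conj(exp(i*t)) = exp(i*(s-t)), and sums of them are collapsed using the identity that for every m > 1 the m distinct m-th roots of unity sum to 0, e.g. 1 + exp(2*I*pi/3) + exp(-2*I*pi/3) = 0.)
Dimension check: dim(rho) = sum (mult * dim) = 3*1 + 0*1 + 3*1 + 0*1 + 0*1 = 6 = chi_rho(e) = 6.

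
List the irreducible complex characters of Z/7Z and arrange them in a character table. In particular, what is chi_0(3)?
Character table of Z/7Z (irreps indexed chi_0,...,chi_6 with chi_k(m) = zeta_7^(k*m), zeta_7 = exp(2*pi*i/7)):
  irrep \ class  {0} (size 1)  {1} (size 1)    {2} (size 1)    {3} (size 1)    {4} (size 1)    {5} (size 1)    {6} (size 1)  
  chi_0          1             1               1               1               1               1               1             
  chi_1          1             exp(2*I*pi/7)   exp(4*I*pi/7)   exp(6*I*pi/7)   exp(-6*I*pi/7)  exp(-4*I*pi/7)  exp(-2*I*pi/7)
  chi_2          1             exp(4*I*pi/7)   exp(-6*I*pi/7)  exp(-2*I*pi/7)  exp(2*I*pi/7)   exp(6*I*pi/7)   exp(-4*I*pi/7)
  chi_3          1             exp(6*I*pi/7)   exp(-2*I*pi/7)  exp(4*I*pi/7)   exp(-4*I*pi/7)  exp(2*I*pi/7)   exp(-6*I*pi/7)
  chi_4          1             exp(-6*I*pi/7)  exp(2*I*pi/7)   exp(-4*I*pi/7)  exp(4*I*pi/7)   exp(-2*I*pi/7)  exp(6*I*pi/7) 
  chi_5          1             exp(-4*I*pi/7)  exp(6*I*pi/7)   exp(2*I*pi/7)   exp(-2*I*pi/7)  exp(-6*I*pi/7)  exp(4*I*pi/7) 
  chi_6          1             exp(-2*I*pi/7)  exp(-4*I*pi/7)  exp(-6*I*pi/7)  exp(6*I*pi/7)   exp(4*I*pi/7)   exp(2*I*pi/7) 

Spot check: chi_0(3) = zeta_7^(0*3) = zeta_7^0 = 1.

Explanation: Z/7Z is abelian, so all 7 irreducible complex representations are 1-dimensional. They are given by chi_k(m) = zeta_7^(k*m) for k = 0,...,6. Row orthogonality: sum_m chi_k(m) conj(chi_l(m)) = 7 * [k = l].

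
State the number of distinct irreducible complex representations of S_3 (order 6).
3

Working: The number of irreducible complex representations of a finite group equals its number of conjugacy classes. Conjugacy classes in S_3 correspond to cycle types, i.e. partitions of 3; there are p(3) = 3 of them, so S_3 (order 6) has exactly 3 irreducible complex representations.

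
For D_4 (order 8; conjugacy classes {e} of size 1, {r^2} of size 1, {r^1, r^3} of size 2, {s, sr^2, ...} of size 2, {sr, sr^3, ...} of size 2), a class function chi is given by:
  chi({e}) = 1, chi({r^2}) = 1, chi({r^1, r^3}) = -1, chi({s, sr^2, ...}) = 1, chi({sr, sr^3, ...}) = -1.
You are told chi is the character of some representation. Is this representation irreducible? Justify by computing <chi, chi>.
Irreducible: <chi, chi> = 1.

<chi, chi> = (1/|G|) sum_C |C| * |chi(C)|^2 = (1/8)[1*|1|^2 + 1*|1|^2 + 2*|-1|^2 + 2*|1|^2 + 2*|-1|^2]
  = (1/8)[(1) + (1) + (2) + (2) + (2)] = 8/8 = 1.
A character is irreducible iff <chi, chi> = 1, so this representation is irreducible.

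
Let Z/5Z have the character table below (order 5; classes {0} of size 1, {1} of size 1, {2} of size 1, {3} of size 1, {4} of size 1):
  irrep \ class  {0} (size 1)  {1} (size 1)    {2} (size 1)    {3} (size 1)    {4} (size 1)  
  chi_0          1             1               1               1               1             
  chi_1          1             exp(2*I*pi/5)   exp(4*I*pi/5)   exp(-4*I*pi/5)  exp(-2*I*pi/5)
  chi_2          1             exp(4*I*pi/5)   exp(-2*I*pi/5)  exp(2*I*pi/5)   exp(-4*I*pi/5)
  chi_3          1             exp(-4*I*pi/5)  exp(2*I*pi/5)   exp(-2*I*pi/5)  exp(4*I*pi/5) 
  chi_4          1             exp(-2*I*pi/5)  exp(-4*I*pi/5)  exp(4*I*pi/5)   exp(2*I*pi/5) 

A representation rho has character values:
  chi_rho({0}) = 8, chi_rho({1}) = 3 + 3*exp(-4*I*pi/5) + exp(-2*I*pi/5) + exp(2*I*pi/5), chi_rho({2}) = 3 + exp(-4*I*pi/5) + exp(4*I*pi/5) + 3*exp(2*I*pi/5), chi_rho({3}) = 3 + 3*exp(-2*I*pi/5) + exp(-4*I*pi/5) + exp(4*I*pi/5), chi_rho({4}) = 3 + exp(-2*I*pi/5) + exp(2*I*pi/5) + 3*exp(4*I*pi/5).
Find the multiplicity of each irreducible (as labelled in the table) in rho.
Multiplicities: chi_0: 3, chi_1: 1, chi_2: 0, chi_3: 3, chi_4: 1.

Argument: Use <chi_rho, chi> = (1/|G|) sum_C |C| * chi_rho(C) * conj(chi(C)) with |G| = 5 for each irreducible chi in the table:
  <chi_rho, chi_0> = (1/5)[1*(8)*conj(1) + 1*(3 + 3*exp(-4*I*pi/5) + exp(-2*I*pi/5) + exp(2*I*pi/5))*conj(1) + 1*(3 + exp(-4*I*pi/5) + exp(4*I*pi/5) + 3*exp(2*I*pi/5))*conj(1) + 1*(3 + 3*exp(-2*I*pi/5) + exp(-4*I*pi/5) + exp(4*I*pi/5))*conj(1) + 1*(3 + exp(-2*I*pi/5) + exp(2*I*pi/5) + 3*exp(4*I*pi/5))*conj(1)]
      = (1/5)[(8) + (3 + 3*exp(-4*I*pi/5) + exp(-2*I*pi/5) + exp(2*I*pi/5)) + (3 + exp(-4*I*pi/5) + exp(4*I*pi/5) + 3*exp(2*I*pi/5)) + (3 + 3*exp(-2*I*pi/5) + exp(-4*I*pi/5) + exp(4*I*pi/5)) + (3 + exp(-2*I*pi/5) + exp(2*I*pi/5) + 3*exp(4*I*pi/5))] = 15/5 = 3
  <chi_rho, chi_1> = (1/5)[1*(8)*conj(1) + 1*(3 + 3*exp(-4*I*pi/5) + exp(-2*I*pi/5) + exp(2*I*pi/5))*conj(exp(2*I*pi/5)) + 1*(3 + exp(-4*I*pi/5) + exp(4*I*pi/5) + 3*exp(2*I*pi/5))*conj(exp(4*I*pi/5)) + 1*(3 + 3*exp(-2*I*pi/5) + exp(-4*I*pi/5) + exp(4*I*pi/5))*conj(exp(-4*I*pi/5)) + 1*(3 + exp(-2*I*pi/5) + exp(2*I*pi/5) + 3*exp(4*I*pi/5))*conj(exp(-2*I*pi/5))]
      = (1/5)[(8) + (1 + 3*exp(-2*I*pi/5) + exp(-4*I*pi/5) + 3*exp(4*I*pi/5)) + (1 + 3*exp(-2*I*pi/5) + 3*exp(-4*I*pi/5) + exp(2*I*pi/5)) + (1 + exp(-2*I*pi/5) + 3*exp(4*I*pi/5) + 3*exp(2*I*pi/5)) + (1 + 3*exp(-4*I*pi/5) + exp(4*I*pi/5) + 3*exp(2*I*pi/5))] = 5/5 = 1
  <chi_rho, chi_2> = (1/5)[1*(8)*conj(1) + 1*(3 + 3*exp(-4*I*pi/5) + exp(-2*I*pi/5) + exp(2*I*pi/5))*conj(exp(4*I*pi/5)) + 1*(3 + exp(-4*I*pi/5) + exp(4*I*pi/5) + 3*exp(2*I*pi/5))*conj(exp(-2*I*pi/5)) + 1*(3 + 3*exp(-2*I*pi/5) + exp(-4*I*pi/5) + exp(4*I*pi/5))*conj(exp(2*I*pi/5)) + 1*(3 + exp(-2*I*pi/5) + exp(2*I*pi/5) + 3*exp(4*I*pi/5))*conj(exp(-4*I*pi/5))]
      = (1/5)[(8) + (3*exp(-4*I*pi/5) + exp(-2*I*pi/5) + exp(4*I*pi/5) + 3*exp(2*I*pi/5)) + (exp(-2*I*pi/5) + exp(-4*I*pi/5) + 3*exp(4*I*pi/5) + 3*exp(2*I*pi/5)) + (3*exp(-2*I*pi/5) + 3*exp(-4*I*pi/5) + exp(4*I*pi/5) + exp(2*I*pi/5)) + (3*exp(-2*I*pi/5) + exp(-4*I*pi/5) + exp(2*I*pi/5) + 3*exp(4*I*pi/5))] = 0/5 = 0
  <chi_rho, chi_3> = (1/5)[1*(8)*conj(1) + 1*(3 + 3*exp(-4*I*pi/5) + exp(-2*I*pi/5) + exp(2*I*pi/5))*conj(exp(-4*I*pi/5)) + 1*(3 + exp(-4*I*pi/5) + exp(4*I*pi/5) + 3*exp(2*I*pi/5))*conj(exp(2*I*pi/5)) + 1*(3 + 3*exp(-2*I*pi/5) + exp(-4*I*pi/5) + exp(4*I*pi/5))*conj(exp(-2*I*pi/5)) + 1*(3 + exp(-2*I*pi/5) + exp(2*I*pi/5) + 3*exp(4*I*pi/5))*conj(exp(4*I*pi/5))]
      = (1/5)[(8) + (3 + exp(-4*I*pi/5) + exp(2*I*pi/5) + 3*exp(4*I*pi/5)) + (3 + 3*exp(-2*I*pi/5) + exp(4*I*pi/5) + exp(2*I*pi/5)) + (3 + exp(-2*I*pi/5) + exp(-4*I*pi/5) + 3*exp(2*I*pi/5)) + (3 + 3*exp(-4*I*pi/5) + exp(-2*I*pi/5) + exp(4*I*pi/5))] = 15/5 = 3
  <chi_rho, chi_4> = (1/5)[1*(8)*conj(1) + 1*(3 + 3*exp(-4*I*pi/5) + exp(-2*I*pi/5) + exp(2*I*pi/5))*conj(exp(-2*I*pi/5)) + 1*(3 + exp(-4*I*pi/5) + exp(4*I*pi/5) + 3*exp(2*I*pi/5))*conj(exp(-4*I*pi/5)) + 1*(3 + 3*exp(-2*I*pi/5) + exp(-4*I*pi/5) + exp(4*I*pi/5))*conj(exp(4*I*pi/5)) + 1*(3 + exp(-2*I*pi/5) + exp(2*I*pi/5) + 3*exp(4*I*pi/5))*conj(exp(2*I*pi/5))]
      = (1/5)[(8) + (1 + 3*exp(-2*I*pi/5) + exp(4*I*pi/5) + 3*exp(2*I*pi/5)) + (1 + 3*exp(-4*I*pi/5) + exp(-2*I*pi/5) + 3*exp(4*I*pi/5)) + (1 + 3*exp(-4*I*pi/5) + exp(2*I*pi/5) + 3*exp(4*I*pi/5)) + (1 + 3*exp(-2*I*pi/5) + exp(-4*I*pi/5) + 3*exp(2*I*pi/5))] = 5/5 = 1
(Exp terms are combined using exp(i*s)*conj(exp(i*t)) = exp(i*(s-t)), and sums of them are collapsed using the identity that for every m > 1 the m distinct m-th roots of unity sum to 0, e.g. 1 + exp(2*I*pi/3) + exp(-2*I*pi/3) = 0.)
Dimension check: dim(rho) = sum (mult * dim) = 3*1 + 1*1 + 0*1 + 3*1 + 1*1 = 8 = chi_rho(e) = 8.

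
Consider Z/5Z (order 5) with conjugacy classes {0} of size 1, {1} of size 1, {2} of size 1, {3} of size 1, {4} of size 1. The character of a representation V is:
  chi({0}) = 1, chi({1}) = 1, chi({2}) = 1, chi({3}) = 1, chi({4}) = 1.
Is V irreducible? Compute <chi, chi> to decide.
Irreducible: <chi, chi> = 1.

Proof sketch: <chi, chi> = (1/|G|) sum_C |C| * |chi(C)|^2 = (1/5)[1*|1|^2 + 1*|1|^2 + 1*|1|^2 + 1*|1|^2 + 1*|1|^2]
  = (1/5)[(1) + (1) + (1) + (1) + (1)] = 5/5 = 1.
(Exp terms are combined using exp(i*s)*conj(exp(i*t)) = exp(i*(s-t)), and sums of them are collapsed using the identity that for every m > 1 the m distinct m-th roots of unity sum to 0, e.g. 1 + exp(2*I*pi/3) + exp(-2*I*pi/3) = 0.)
A character is irreducible iff <chi, chi> = 1, so this representation is irreducible.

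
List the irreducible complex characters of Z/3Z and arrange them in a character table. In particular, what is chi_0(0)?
Character table of Z/3Z (irreps indexed chi_0,...,chi_2 with chi_k(m) = zeta_3^(k*m), zeta_3 = exp(2*pi*i/3)):
  irrep \ class  {0} (size 1)  {1} (size 1)    {2} (size 1)  
  chi_0          1             1               1             
  chi_1          1             exp(2*I*pi/3)   exp(-2*I*pi/3)
  chi_2          1             exp(-2*I*pi/3)  exp(2*I*pi/3) 

Spot check: chi_0(0) = zeta_3^(0*0) = zeta_3^0 = 1.

Details: Z/3Z is abelian, so all 3 irreducible complex representations are 1-dimensional. They are given by chi_k(m) = zeta_3^(k*m) for k = 0,...,2. Row orthogonality: sum_m chi_k(m) conj(chi_l(m)) = 3 * [k = l].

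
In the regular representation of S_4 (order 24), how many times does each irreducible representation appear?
Each irreducible V_i of dimension d_i appears with multiplicity d_i, i.e. rho_reg = (direct sum over all irreducibles V_i) d_i V_i. The irreducible dimensions for S_4 are 1, 1, 2, 3, 3: 2 irreducibles of dimension 1, each with multiplicity 1; 1 irreducible of dimension 2, with multiplicity 2; 2 irreducibles of dimension 3, each with multiplicity 3. Total dimension 2*1*1 + 1*2*2 + 2*3*3 = 24 = |G|.

General theorem: in the regular representation of a finite group G, each irreducible appears with multiplicity equal to its dimension. Check: dim(rho_reg) = sum d_i^2 = 1 + 1 + 4 + 9 + 9 = 24 = |G|.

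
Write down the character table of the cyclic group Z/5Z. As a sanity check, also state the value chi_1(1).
Character table of Z/5Z (irreps indexed chi_0,...,chi_4 with chi_k(m) = zeta_5^(k*m), zeta_5 = exp(2*pi*i/5)):
  irrep \ class  {0} (size 1)  {1} (size 1)    {2} (size 1)    {3} (size 1)    {4} (size 1)  
  chi_0          1             1               1               1               1             
  chi_1          1             exp(2*I*pi/5)   exp(4*I*pi/5)   exp(-4*I*pi/5)  exp(-2*I*pi/5)
  chi_2          1             exp(4*I*pi/5)   exp(-2*I*pi/5)  exp(2*I*pi/5)   exp(-4*I*pi/5)
  chi_3          1             exp(-4*I*pi/5)  exp(2*I*pi/5)   exp(-2*I*pi/5)  exp(4*I*pi/5) 
  chi_4          1             exp(-2*I*pi/5)  exp(-4*I*pi/5)  exp(4*I*pi/5)   exp(2*I*pi/5) 

Spot check: chi_1(1) = zeta_5^(1*1) = zeta_5^1 = exp(2*I*pi/5).

Solution. Z/5Z is abelian, so all 5 irreducible complex representations are 1-dimensional. They are given by chi_k(m) = zeta_5^(k*m) for k = 0,...,4. Row orthogonality: sum_m chi_k(m) conj(chi_l(m)) = 5 * [k = l].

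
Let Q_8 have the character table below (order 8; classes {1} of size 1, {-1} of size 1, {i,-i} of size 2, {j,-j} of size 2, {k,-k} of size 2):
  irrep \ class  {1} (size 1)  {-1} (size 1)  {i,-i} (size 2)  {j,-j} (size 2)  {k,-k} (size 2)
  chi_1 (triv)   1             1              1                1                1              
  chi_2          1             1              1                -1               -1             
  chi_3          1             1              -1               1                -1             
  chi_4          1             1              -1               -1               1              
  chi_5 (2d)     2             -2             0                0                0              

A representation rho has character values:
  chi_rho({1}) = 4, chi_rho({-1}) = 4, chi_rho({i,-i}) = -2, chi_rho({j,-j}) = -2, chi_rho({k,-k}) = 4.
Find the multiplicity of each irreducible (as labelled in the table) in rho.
Multiplicities: chi_1: 1, chi_2: 0, chi_3: 0, chi_4: 3, chi_5: 0.

Explanation: Use <chi_rho, chi> = (1/|G|) sum_C |C| * chi_rho(C) * conj(chi(C)) with |G| = 8 for each irreducible chi in the table:
  <chi_rho, chi_1> = (1/8)[1*(4)*conj(1) + 1*(4)*conj(1) + 2*(-2)*conj(1) + 2*(-2)*conj(1) + 2*(4)*conj(1)]
      = (1/8)[(4) + (4) + (-4) + (-4) + (8)] = 8/8 = 1
  <chi_rho, chi_2> = (1/8)[1*(4)*conj(1) + 1*(4)*conj(1) + 2*(-2)*conj(1) + 2*(-2)*conj(-1) + 2*(4)*conj(-1)]
      = (1/8)[(4) + (4) + (-4) + (4) + (-8)] = 0/8 = 0
  <chi_rho, chi_3> = (1/8)[1*(4)*conj(1) + 1*(4)*conj(1) + 2*(-2)*conj(-1) + 2*(-2)*conj(1) + 2*(4)*conj(-1)]
      = (1/8)[(4) + (4) + (4) + (-4) + (-8)] = 0/8 = 0
  <chi_rho, chi_4> = (1/8)[1*(4)*conj(1) + 1*(4)*conj(1) + 2*(-2)*conj(-1) + 2*(-2)*conj(-1) + 2*(4)*conj(1)]
      = (1/8)[(4) + (4) + (4) + (4) + (8)] = 24/8 = 3
  <chi_rho, chi_5> = (1/8)[1*(4)*conj(2) + 1*(4)*conj(-2) + 2*(-2)*conj(0) + 2*(-2)*conj(0) + 2*(4)*conj(0)]
      = (1/8)[(8) + (-8) + (0) + (0) + (0)] = 0/8 = 0
Dimension check: dim(rho) = sum (mult * dim) = 1*1 + 0*1 + 0*1 + 3*1 + 0*2 = 4 = chi_rho(e) = 4.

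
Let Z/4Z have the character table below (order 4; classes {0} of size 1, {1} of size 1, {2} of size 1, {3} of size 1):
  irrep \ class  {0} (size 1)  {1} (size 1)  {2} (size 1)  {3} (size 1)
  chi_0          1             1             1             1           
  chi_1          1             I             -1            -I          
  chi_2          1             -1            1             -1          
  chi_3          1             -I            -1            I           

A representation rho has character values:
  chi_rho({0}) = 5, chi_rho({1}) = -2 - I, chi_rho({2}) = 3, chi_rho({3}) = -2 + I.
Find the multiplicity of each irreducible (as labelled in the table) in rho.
Multiplicities: chi_0: 1, chi_1: 0, chi_2: 3, chi_3: 1.

Working: Use <chi_rho, chi> = (1/|G|) sum_C |C| * chi_rho(C) * conj(chi(C)) with |G| = 4 for each irreducible chi in the table:
  <chi_rho, chi_0> = (1/4)[1*(5)*conj(1) + 1*(-2 - I)*conj(1) + 1*(3)*conj(1) + 1*(-2 + I)*conj(1)]
      = (1/4)[(5) + (-2 - I) + (3) + (-2 + I)] = 4/4 = 1
  <chi_rho, chi_1> = (1/4)[1*(5)*conj(1) + 1*(-2 - I)*conj(I) + 1*(3)*conj(-1) + 1*(-2 + I)*conj(-I)]
      = (1/4)[(5) + (-1 + 2*I) + (-3) + (-1 - 2*I)] = 0/4 = 0
  <chi_rho, chi_2> = (1/4)[1*(5)*conj(1) + 1*(-2 - I)*conj(-1) + 1*(3)*conj(1) + 1*(-2 + I)*conj(-1)]
      = (1/4)[(5) + (2 + I) + (3) + (2 - I)] = 12/4 = 3
  <chi_rho, chi_3> = (1/4)[1*(5)*conj(1) + 1*(-2 - I)*conj(-I) + 1*(3)*conj(-1) + 1*(-2 + I)*conj(I)]
      = (1/4)[(5) + (1 - 2*I) + (-3) + (1 + 2*I)] = 4/4 = 1
(Exp terms are combined using exp(i*s)*conj(exp(i*t)) = exp(i*(s-t)), and sums of them are collapsed using the identity that for every m > 1 the m distinct m-th roots of unity sum to 0, e.g. 1 + exp(2*I*pi/3) + exp(-2*I*pi/3) = 0.)
Dimension check: dim(rho) = sum (mult * dim) = 1*1 + 0*1 + 3*1 + 1*1 = 5 = chi_rho(e) = 5.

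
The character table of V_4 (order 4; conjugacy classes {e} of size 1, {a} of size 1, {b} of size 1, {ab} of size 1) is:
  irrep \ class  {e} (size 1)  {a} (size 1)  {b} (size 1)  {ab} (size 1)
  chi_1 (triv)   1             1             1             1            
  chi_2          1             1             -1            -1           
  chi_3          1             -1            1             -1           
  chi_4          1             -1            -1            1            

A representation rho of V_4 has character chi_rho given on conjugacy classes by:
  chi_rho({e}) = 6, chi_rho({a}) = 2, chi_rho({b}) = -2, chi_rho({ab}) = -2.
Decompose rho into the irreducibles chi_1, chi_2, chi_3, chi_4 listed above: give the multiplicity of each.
Multiplicities: chi_1: 1, chi_2: 3, chi_3: 1, chi_4: 1.

Explanation: Use <chi_rho, chi> = (1/|G|) sum_C |C| * chi_rho(C) * conj(chi(C)) with |G| = 4 for each irreducible chi in the table:
  <chi_rho, chi_1> = (1/4)[1*(6)*conj(1) + 1*(2)*conj(1) + 1*(-2)*conj(1) + 1*(-2)*conj(1)]
      = (1/4)[(6) + (2) + (-2) + (-2)] = 4/4 = 1
  <chi_rho, chi_2> = (1/4)[1*(6)*conj(1) + 1*(2)*conj(1) + 1*(-2)*conj(-1) + 1*(-2)*conj(-1)]
      = (1/4)[(6) + (2) + (2) + (2)] = 12/4 = 3
  <chi_rho, chi_3> = (1/4)[1*(6)*conj(1) + 1*(2)*conj(-1) + 1*(-2)*conj(1) + 1*(-2)*conj(-1)]
      = (1/4)[(6) + (-2) + (-2) + (2)] = 4/4 = 1
  <chi_rho, chi_4> = (1/4)[1*(6)*conj(1) + 1*(2)*conj(-1) + 1*(-2)*conj(-1) + 1*(-2)*conj(1)]
      = (1/4)[(6) + (-2) + (2) + (-2)] = 4/4 = 1
Dimension check: dim(rho) = sum (mult * dim) = 1*1 + 3*1 + 1*1 + 1*1 = 6 = chi_rho(e) = 6.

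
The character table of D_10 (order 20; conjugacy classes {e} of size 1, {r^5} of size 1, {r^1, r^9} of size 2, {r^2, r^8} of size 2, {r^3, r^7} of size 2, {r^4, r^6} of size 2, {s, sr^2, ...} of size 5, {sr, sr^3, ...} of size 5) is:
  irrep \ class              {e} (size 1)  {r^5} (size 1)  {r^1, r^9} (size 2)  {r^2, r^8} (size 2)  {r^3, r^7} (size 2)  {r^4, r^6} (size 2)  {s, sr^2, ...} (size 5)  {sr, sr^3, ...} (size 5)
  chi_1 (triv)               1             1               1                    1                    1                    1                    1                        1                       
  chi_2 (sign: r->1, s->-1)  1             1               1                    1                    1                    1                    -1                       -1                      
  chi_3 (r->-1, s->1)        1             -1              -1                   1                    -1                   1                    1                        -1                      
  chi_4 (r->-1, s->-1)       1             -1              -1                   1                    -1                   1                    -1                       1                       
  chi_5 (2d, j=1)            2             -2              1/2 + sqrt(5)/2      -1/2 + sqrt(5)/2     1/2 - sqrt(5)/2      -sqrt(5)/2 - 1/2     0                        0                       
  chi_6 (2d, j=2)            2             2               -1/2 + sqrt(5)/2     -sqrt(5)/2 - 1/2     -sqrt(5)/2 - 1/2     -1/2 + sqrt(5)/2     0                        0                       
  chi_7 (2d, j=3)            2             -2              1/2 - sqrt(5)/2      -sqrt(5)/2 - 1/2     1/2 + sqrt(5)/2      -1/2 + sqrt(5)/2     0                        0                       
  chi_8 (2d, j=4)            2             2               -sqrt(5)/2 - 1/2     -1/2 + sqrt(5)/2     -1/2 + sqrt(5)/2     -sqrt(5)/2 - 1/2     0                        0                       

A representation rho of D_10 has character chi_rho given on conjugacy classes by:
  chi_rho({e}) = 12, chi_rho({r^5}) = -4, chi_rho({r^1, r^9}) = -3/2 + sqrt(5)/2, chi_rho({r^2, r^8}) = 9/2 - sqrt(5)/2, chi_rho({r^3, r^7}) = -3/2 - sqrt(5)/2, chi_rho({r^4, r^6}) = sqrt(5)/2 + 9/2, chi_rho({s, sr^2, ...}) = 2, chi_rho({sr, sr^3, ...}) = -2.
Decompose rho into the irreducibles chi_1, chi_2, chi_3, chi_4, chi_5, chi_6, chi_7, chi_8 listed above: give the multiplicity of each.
Multiplicities: chi_1: 1, chi_2: 1, chi_3: 3, chi_4: 1, chi_5: 1, chi_6: 1, chi_7: 1, chi_8: 0.

Use <chi_rho, chi> = (1/|G|) sum_C |C| * chi_rho(C) * conj(chi(C)) with |G| = 20 for each irreducible chi in the table:
  <chi_rho, chi_1> = (1/20)[1*(12)*conj(1) + 1*(-4)*conj(1) + 2*(-3/2 + sqrt(5)/2)*conj(1) + 2*(9/2 - sqrt(5)/2)*conj(1) + 2*(-3/2 - sqrt(5)/2)*conj(1) + 2*(sqrt(5)/2 + 9/2)*conj(1) + 5*(2)*conj(1) + 5*(-2)*conj(1)]
      = (1/20)[(12) + (-4) + (-3 + sqrt(5)) + (9 - sqrt(5)) + (-3 - sqrt(5)) + (sqrt(5) + 9) + (10) + (-10)] = 20/20 = 1
  <chi_rho, chi_2> = (1/20)[1*(12)*conj(1) + 1*(-4)*conj(1) + 2*(-3/2 + sqrt(5)/2)*conj(1) + 2*(9/2 - sqrt(5)/2)*conj(1) + 2*(-3/2 - sqrt(5)/2)*conj(1) + 2*(sqrt(5)/2 + 9/2)*conj(1) + 5*(2)*conj(-1) + 5*(-2)*conj(-1)]
      = (1/20)[(12) + (-4) + (-3 + sqrt(5)) + (9 - sqrt(5)) + (-3 - sqrt(5)) + (sqrt(5) + 9) + (-10) + (10)] = 20/20 = 1
  <chi_rho, chi_3> = (1/20)[1*(12)*conj(1) + 1*(-4)*conj(-1) + 2*(-3/2 + sqrt(5)/2)*conj(-1) + 2*(9/2 - sqrt(5)/2)*conj(1) + 2*(-3/2 - sqrt(5)/2)*conj(-1) + 2*(sqrt(5)/2 + 9/2)*conj(1) + 5*(2)*conj(1) + 5*(-2)*conj(-1)]
      = (1/20)[(12) + (4) + (3 - sqrt(5)) + (9 - sqrt(5)) + (sqrt(5) + 3) + (sqrt(5) + 9) + (10) + (10)] = 60/20 = 3
  <chi_rho, chi_4> = (1/20)[1*(12)*conj(1) + 1*(-4)*conj(-1) + 2*(-3/2 + sqrt(5)/2)*conj(-1) + 2*(9/2 - sqrt(5)/2)*conj(1) + 2*(-3/2 - sqrt(5)/2)*conj(-1) + 2*(sqrt(5)/2 + 9/2)*conj(1) + 5*(2)*conj(-1) + 5*(-2)*conj(1)]
      = (1/20)[(12) + (4) + (3 - sqrt(5)) + (9 - sqrt(5)) + (sqrt(5) + 3) + (sqrt(5) + 9) + (-10) + (-10)] = 20/20 = 1
  <chi_rho, chi_5> = (1/20)[1*(12)*conj(2) + 1*(-4)*conj(-2) + 2*(-3/2 + sqrt(5)/2)*conj(1/2 + sqrt(5)/2) + 2*(9/2 - sqrt(5)/2)*conj(-1/2 + sqrt(5)/2) + 2*(-3/2 - sqrt(5)/2)*conj(1/2 - sqrt(5)/2) + 2*(sqrt(5)/2 + 9/2)*conj(-sqrt(5)/2 - 1/2) + 5*(2)*conj(0) + 5*(-2)*conj(0)]
      = (1/20)[(24) + (8) + (1 - sqrt(5)) + (-7 + 5*sqrt(5)) + (1 + sqrt(5)) + (-5*sqrt(5) - 7) + (0) + (0)] = 20/20 = 1
  <chi_rho, chi_6> = (1/20)[1*(12)*conj(2) + 1*(-4)*conj(2) + 2*(-3/2 + sqrt(5)/2)*conj(-1/2 + sqrt(5)/2) + 2*(9/2 - sqrt(5)/2)*conj(-sqrt(5)/2 - 1/2) + 2*(-3/2 - sqrt(5)/2)*conj(-sqrt(5)/2 - 1/2) + 2*(sqrt(5)/2 + 9/2)*conj(-1/2 + sqrt(5)/2) + 5*(2)*conj(0) + 5*(-2)*conj(0)]
      = (1/20)[(24) + (-8) + (4 - 2*sqrt(5)) + (-4*sqrt(5) - 2) + (4 + 2*sqrt(5)) + (-2 + 4*sqrt(5)) + (0) + (0)] = 20/20 = 1
  <chi_rho, chi_7> = (1/20)[1*(12)*conj(2) + 1*(-4)*conj(-2) + 2*(-3/2 + sqrt(5)/2)*conj(1/2 - sqrt(5)/2) + 2*(9/2 - sqrt(5)/2)*conj(-sqrt(5)/2 - 1/2) + 2*(-3/2 - sqrt(5)/2)*conj(1/2 + sqrt(5)/2) + 2*(sqrt(5)/2 + 9/2)*conj(-1/2 + sqrt(5)/2) + 5*(2)*conj(0) + 5*(-2)*conj(0)]
      = (1/20)[(24) + (8) + (-4 + 2*sqrt(5)) + (-4*sqrt(5) - 2) + (-2*sqrt(5) - 4) + (-2 + 4*sqrt(5)) + (0) + (0)] = 20/20 = 1
  <chi_rho, chi_8> = (1/20)[1*(12)*conj(2) + 1*(-4)*conj(2) + 2*(-3/2 + sqrt(5)/2)*conj(-sqrt(5)/2 - 1/2) + 2*(9/2 - sqrt(5)/2)*conj(-1/2 + sqrt(5)/2) + 2*(-3/2 - sqrt(5)/2)*conj(-1/2 + sqrt(5)/2) + 2*(sqrt(5)/2 + 9/2)*conj(-sqrt(5)/2 - 1/2) + 5*(2)*conj(0) + 5*(-2)*conj(0)]
      = (1/20)[(24) + (-8) + (-1 + sqrt(5)) + (-7 + 5*sqrt(5)) + (-sqrt(5) - 1) + (-5*sqrt(5) - 7) + (0) + (0)] = 0/20 = 0
Dimension check: dim(rho) = sum (mult * dim) = 1*1 + 1*1 + 3*1 + 1*1 + 1*2 + 1*2 + 1*2 + 0*2 = 12 = chi_rho(e) = 12.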